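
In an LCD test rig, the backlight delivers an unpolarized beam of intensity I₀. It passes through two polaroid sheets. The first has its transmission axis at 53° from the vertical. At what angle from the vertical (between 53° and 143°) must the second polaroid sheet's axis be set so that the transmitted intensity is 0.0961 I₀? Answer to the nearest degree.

θ ≈ 117°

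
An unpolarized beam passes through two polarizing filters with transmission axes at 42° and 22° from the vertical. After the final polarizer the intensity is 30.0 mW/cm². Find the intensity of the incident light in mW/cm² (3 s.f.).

I₀ ≈ 67.9 mW/cm²

Unpolarized light through the first polarizer → I₁ = ½ I₀, now polarized at 42°.
I₂ = I₁ cos²(22° − 42°) = 0.5 I₀ · cos²(20°) = 0.4415 I₀.
So 30.0 mW/cm² = 0.4415 I₀, giving I₀ = 30.0/0.4415 = 67.95 mW/cm².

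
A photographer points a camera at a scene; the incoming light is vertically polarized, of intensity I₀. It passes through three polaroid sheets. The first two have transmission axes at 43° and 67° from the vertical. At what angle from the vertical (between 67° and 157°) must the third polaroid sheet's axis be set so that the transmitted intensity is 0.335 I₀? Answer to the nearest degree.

θ ≈ 97°

By Malus's law, I₁ = I₀ cos²(43° − 0°) = I₀ cos²(43°) = 0.5349 I₀.
I₂ = I₁ cos²(67° − 43°) = 0.5349 I₀ · cos²(24°) = 0.4464 I₀.
Need I₃/I₀ = 0.335, so cos²(θ − 67°) = 0.335 / 0.4464 = 0.7505.
θ − 67° = arccos(√0.7505) = 30.0°, giving θ ≈ 67 + 30.0 = 97.0°.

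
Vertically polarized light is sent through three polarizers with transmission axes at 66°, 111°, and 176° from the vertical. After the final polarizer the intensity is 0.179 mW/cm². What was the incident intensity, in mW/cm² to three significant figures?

I₀ ≈ 12.1 mW/cm²

By Malus's law, I₁ = I₀ cos²(66° − 0°) = I₀ cos²(66°) = 0.1654 I₀.
I₂ = I₁ cos²(111° − 66°) = 0.1654 I₀ · cos²(45°) = 0.08272 I₀.
I₃ = I₂ cos²(176° − 111°) = 0.08272 I₀ · cos²(65°) = 0.01477 I₀.
So 0.179 mW/cm² = 0.01477 I₀, giving I₀ = 0.179/0.01477 = 12.12 mW/cm².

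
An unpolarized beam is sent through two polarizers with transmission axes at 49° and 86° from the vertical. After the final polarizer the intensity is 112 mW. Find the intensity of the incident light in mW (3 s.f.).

Unpolarized light through the first polarizer → I₁ = ½ I₀, now polarized at 49°.
I₂ = I₁ cos²(86° − 49°) = 0.5 I₀ · cos²(37°) = 0.3189 I₀.
So 112 mW = 0.3189 I₀, giving I₀ = 112/0.3189 = 351.2 mW.

I₀ ≈ 351 mW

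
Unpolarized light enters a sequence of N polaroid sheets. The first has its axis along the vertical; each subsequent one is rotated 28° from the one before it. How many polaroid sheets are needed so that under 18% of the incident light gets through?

N = 6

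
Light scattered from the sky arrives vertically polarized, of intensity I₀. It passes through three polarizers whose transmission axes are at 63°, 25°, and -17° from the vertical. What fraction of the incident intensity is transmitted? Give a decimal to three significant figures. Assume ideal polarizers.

≈ 0.0707 I₀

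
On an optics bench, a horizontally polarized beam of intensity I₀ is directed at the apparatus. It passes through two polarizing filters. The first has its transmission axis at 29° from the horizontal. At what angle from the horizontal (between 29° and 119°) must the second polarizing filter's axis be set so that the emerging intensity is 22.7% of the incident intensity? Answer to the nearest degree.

By Malus's law, I₁ = I₀ cos²(29° − 0°) = I₀ cos²(29°) = 0.765 I₀.
Need I₂/I₀ = 0.227, so cos²(θ − 29°) = 0.227 / 0.765 = 0.2967.
θ − 29° = arccos(√0.2967) = 57.0°, giving θ ≈ 29 + 57.0 = 86.0°.

θ ≈ 86°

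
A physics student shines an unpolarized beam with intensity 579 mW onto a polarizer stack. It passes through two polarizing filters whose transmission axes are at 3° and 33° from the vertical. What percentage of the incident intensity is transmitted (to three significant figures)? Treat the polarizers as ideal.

≈ 37.5%

Unpolarized light through the first polarizer → I₁ = 579 mW/2 = 289.5 mW, polarized at 3°.
I₂ = I₁ · cos²(30°) = 289.5 · 0.75 = 217.1 mW.
That is 37.5% of the incident intensity.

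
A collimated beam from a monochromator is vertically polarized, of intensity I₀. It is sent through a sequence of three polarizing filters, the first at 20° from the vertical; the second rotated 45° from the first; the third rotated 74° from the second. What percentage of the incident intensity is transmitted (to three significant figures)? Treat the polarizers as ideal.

I₁ = I₀ cos²(20° − 0°) = I₀ cos²(20°) = 0.883 I₀.
I₂ = I₁ cos²(45°) = 0.883 · 0.5 I₀ = 0.4415 I₀.
I₃ = I₂ cos²(74°) = 0.4415 · 0.07598 I₀ = 0.03354 I₀.
That is 3.354% of the incident intensity.

≈ 3.35%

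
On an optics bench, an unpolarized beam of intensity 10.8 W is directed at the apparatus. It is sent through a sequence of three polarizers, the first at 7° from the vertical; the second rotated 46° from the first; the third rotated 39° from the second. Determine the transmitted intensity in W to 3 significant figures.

I ≈ 1.57 W

Unpolarized light through the first polarizer → I₁ = 10.8 W/2 = 5.4 W, polarized at 7°.
I₂ = I₁ · cos²(46°) = 5.4 · 0.4826 = 2.606 W.
I₃ = I₂ · cos²(39°) = 2.606 · 0.604 = 1.574 W.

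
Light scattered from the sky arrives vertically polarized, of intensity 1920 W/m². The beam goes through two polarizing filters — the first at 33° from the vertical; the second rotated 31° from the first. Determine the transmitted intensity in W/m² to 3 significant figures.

I ≈ 992 W/m²

By Malus's law, I₁ = 1920 W/m² · cos²(33°) = 1350 W/m².
I₂ = I₁ · cos²(31°) = 1350 · 0.7347 = 992.2 W/m².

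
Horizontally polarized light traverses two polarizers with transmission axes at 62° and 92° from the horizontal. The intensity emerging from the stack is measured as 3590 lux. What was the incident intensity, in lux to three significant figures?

I₁ = I₀ cos²(62° − 0°) = I₀ cos²(62°) = 0.2204 I₀.
I₂ = I₁ cos²(92° − 62°) = 0.2204 I₀ · cos²(30°) = 0.1653 I₀.
So 3590 lux = 0.1653 I₀, giving I₀ = 3590/0.1653 = 2.172e+04 lux.

I₀ ≈ 2.17e4 lux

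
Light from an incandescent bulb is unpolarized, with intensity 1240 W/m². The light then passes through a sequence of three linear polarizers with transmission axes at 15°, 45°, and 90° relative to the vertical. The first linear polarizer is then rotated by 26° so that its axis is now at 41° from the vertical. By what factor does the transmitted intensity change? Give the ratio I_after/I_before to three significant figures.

Before rotation:
Unpolarized light through the first polarizer → I₁ = ½ I₀, now polarized at 15°.
I₂ = I₁ cos²(45° − 15°) = 0.5 I₀ · cos²(30°) = 0.375 I₀.
I₃ = I₂ cos²(90° − 45°) = 0.375 I₀ · cos²(45°) = 0.1875 I₀.
After rotation:
Unpolarized light through the first polarizer → I₁ = ½ I₀, now polarized at 41°.
I₂ = I₁ cos²(45° − 41°) = 0.5 I₀ · cos²(4°) = 0.4976 I₀.
I₃ = I₂ cos²(90° − 45°) = 0.4976 I₀ · cos²(45°) = 0.2488 I₀.
Ratio = 0.2488 / 0.1875 = 1.327.

I_new/I_old ≈ 1.33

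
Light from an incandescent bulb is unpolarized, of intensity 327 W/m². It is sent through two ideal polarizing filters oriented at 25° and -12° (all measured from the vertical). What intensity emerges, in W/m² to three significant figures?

I ≈ 104 W/m²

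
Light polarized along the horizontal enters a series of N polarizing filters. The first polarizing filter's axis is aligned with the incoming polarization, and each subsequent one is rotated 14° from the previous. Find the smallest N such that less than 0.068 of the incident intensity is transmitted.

First polarizer is aligned with the polarization: full transmission.
Each further stage multiplies by cos²(14°) = 0.9415.
After N polarizers: T = 0.9415^(N−1). Require T < 0.068 ⇒ N−1 > ln(0.068)/ln(0.9415) = 44.57, so N−1 ≥ 45 and N = 46.
Check: N=46 gives T = 0.06628 < 0.068; N=45 gives T = 0.0704.

N = 46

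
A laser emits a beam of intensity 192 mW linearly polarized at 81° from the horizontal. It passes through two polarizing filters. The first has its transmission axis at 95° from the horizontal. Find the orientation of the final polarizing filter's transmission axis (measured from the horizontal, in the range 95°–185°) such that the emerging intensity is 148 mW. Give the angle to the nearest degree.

By Malus's law, I₁ = I₀ cos²(95° − 81°) = I₀ cos²(14°) = 0.9415 I₀.
Target fraction: 148 / 192 mW = 0.7708 of I₀.
Need I₂/I₀ = 0.7708, so cos²(θ − 95°) = 0.7708 / 0.9415 = 0.8188.
θ − 95° = arccos(√0.8188) = 25.2°, giving θ ≈ 95 + 25.2 = 120.2°.

θ ≈ 120°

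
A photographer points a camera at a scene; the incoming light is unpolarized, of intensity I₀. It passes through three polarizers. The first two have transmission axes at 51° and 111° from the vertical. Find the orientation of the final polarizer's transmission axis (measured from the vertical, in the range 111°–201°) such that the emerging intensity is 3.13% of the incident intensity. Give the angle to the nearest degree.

θ ≈ 171°

Unpolarized light through the first polarizer → I₁ = ½ I₀, now polarized at 51°.
I₂ = I₁ cos²(111° − 51°) = 0.5 I₀ · cos²(60°) = 0.125 I₀.
Need I₃/I₀ = 0.0313, so cos²(θ − 111°) = 0.0313 / 0.125 = 0.2504.
θ − 111° = arccos(√0.2504) = 60.0°, giving θ ≈ 111 + 60.0 = 171.0°.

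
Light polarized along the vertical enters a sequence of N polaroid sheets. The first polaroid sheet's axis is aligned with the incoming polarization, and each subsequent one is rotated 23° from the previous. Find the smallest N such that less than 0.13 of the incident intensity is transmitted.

N = 14

First polarizer is aligned with the polarization: full transmission.
Each further stage multiplies by cos²(23°) = 0.8473.
After N polarizers: T = 0.8473^(N−1). Require T < 0.13 ⇒ N−1 > ln(0.13)/ln(0.8473) = 12.32, so N−1 ≥ 13 and N = 14.
Check: N=14 gives T = 0.1161 < 0.13; N=13 gives T = 0.137.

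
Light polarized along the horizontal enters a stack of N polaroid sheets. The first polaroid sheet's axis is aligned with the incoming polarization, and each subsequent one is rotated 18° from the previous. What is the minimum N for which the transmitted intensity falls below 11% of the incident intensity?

N = 23

First polarizer is aligned with the polarization: full transmission.
Each further stage multiplies by cos²(18°) = 0.9045.
After N polarizers: T = 0.9045^(N−1). Require T < 0.11 ⇒ N−1 > ln(0.11)/ln(0.9045) = 21.99, so N−1 ≥ 22 and N = 23.
Check: N=23 gives T = 0.1099 < 0.11; N=22 gives T = 0.1215.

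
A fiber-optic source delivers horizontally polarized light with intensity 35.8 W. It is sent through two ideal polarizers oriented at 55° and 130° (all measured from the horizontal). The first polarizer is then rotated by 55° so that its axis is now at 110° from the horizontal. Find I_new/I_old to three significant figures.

I_new/I_old ≈ 4.69

Before rotation:
By Malus's law, I₁ = I₀ cos²(55° − 0°) = I₀ cos²(55°) = 0.329 I₀.
I₂ = I₁ cos²(130° − 55°) = 0.329 I₀ · cos²(75°) = 0.02204 I₀.
After rotation:
I₁ = I₀ cos²(110° − 0°) = I₀ cos²(70°) = 0.117 I₀.
I₂ = I₁ cos²(130° − 110°) = 0.117 I₀ · cos²(20°) = 0.1033 I₀.
Ratio = 0.1033 / 0.02204 = 4.687.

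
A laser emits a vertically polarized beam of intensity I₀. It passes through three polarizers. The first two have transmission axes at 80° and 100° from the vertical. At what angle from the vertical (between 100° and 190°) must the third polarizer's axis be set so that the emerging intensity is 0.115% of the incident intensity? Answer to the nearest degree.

By Malus's law, I₁ = I₀ cos²(80° − 0°) = I₀ cos²(80°) = 0.03015 I₀.
I₂ = I₁ cos²(100° − 80°) = 0.03015 I₀ · cos²(20°) = 0.02663 I₀.
Need I₃/I₀ = 0.00115, so cos²(θ − 100°) = 0.00115 / 0.02663 = 0.04319.
θ − 100° = arccos(√0.04319) = 78.0°, giving θ ≈ 100 + 78.0 = 178.0°.

θ ≈ 178°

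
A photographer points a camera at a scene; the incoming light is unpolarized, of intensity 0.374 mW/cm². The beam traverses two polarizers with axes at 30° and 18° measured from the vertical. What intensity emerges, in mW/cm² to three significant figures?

Unpolarized light through the first polarizer → I₁ = 0.374 mW/cm²/2 = 0.187 mW/cm², polarized at 30°.
I₂ = I₁ · cos²(12°) = 0.187 · 0.9568 = 0.1789 mW/cm².

I ≈ 0.179 mW/cm²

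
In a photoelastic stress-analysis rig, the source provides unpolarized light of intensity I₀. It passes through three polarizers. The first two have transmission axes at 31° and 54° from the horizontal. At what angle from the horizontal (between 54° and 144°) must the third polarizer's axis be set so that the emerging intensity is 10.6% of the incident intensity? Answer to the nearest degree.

θ ≈ 114°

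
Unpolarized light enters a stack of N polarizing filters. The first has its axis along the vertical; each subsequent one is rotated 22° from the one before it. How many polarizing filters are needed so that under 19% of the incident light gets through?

N = 8

First polarizer halves the unpolarized light: factor 1/2.
Each further stage multiplies by cos²(22°) = 0.8597.
After N polarizers: T = 0.5·0.8597^(N−1). Require T < 0.19 ⇒ N−1 > ln(0.19/0.5)/ln(0.8597) = 6.40, so N−1 ≥ 7 and N = 8.
Check: N=8 gives T = 0.1735 < 0.19; N=7 gives T = 0.2018.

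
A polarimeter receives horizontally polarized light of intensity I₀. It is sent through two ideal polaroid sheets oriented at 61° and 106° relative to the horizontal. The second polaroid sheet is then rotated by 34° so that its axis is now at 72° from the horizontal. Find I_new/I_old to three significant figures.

I_new/I_old ≈ 1.93

Before rotation:
I₁ = I₀ cos²(61° − 0°) = I₀ cos²(61°) = 0.235 I₀.
I₂ = I₁ cos²(106° − 61°) = 0.235 I₀ · cos²(45°) = 0.1175 I₀.
After rotation:
I₁ = I₀ cos²(61° − 0°) = I₀ cos²(61°) = 0.235 I₀.
I₂ = I₁ cos²(72° − 61°) = 0.235 I₀ · cos²(11°) = 0.2265 I₀.
Ratio = 0.2265 / 0.1175 = 1.927.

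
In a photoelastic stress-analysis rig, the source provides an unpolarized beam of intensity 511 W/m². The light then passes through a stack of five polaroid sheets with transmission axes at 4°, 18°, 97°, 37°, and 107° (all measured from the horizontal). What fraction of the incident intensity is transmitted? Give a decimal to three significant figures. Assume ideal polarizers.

I/I₀ ≈ 0.000501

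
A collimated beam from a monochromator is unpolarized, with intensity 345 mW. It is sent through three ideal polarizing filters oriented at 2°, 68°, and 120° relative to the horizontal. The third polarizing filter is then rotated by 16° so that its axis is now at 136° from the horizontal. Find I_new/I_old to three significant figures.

Before rotation:
Unpolarized light through the first polarizer → I₁ = ½ I₀, now polarized at 2°.
I₂ = I₁ cos²(68° − 2°) = 0.5 I₀ · cos²(66°) = 0.08272 I₀.
I₃ = I₂ cos²(120° − 68°) = 0.08272 I₀ · cos²(52°) = 0.03135 I₀.
After rotation:
Unpolarized light through the first polarizer → I₁ = ½ I₀, now polarized at 2°.
I₂ = I₁ cos²(68° − 2°) = 0.5 I₀ · cos²(66°) = 0.08272 I₀.
I₃ = I₂ cos²(136° − 68°) = 0.08272 I₀ · cos²(68°) = 0.01161 I₀.
Ratio = 0.01161 / 0.03135 = 0.3702.

I_new/I_old ≈ 0.370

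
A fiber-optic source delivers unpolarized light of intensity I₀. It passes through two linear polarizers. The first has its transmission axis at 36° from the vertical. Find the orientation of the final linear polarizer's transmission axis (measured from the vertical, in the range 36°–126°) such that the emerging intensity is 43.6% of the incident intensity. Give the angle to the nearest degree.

θ ≈ 57°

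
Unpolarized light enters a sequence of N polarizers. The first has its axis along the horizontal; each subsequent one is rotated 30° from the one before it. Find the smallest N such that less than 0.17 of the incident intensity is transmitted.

N = 5

First polarizer halves the unpolarized light: factor 1/2.
Each further stage multiplies by cos²(30°) = 0.75.
After N polarizers: T = 0.5·0.75^(N−1). Require T < 0.17 ⇒ N−1 > ln(0.17/0.5)/ln(0.75) = 3.75, so N−1 ≥ 4 and N = 5.
Check: N=5 gives T = 0.1582 < 0.17; N=4 gives T = 0.2109.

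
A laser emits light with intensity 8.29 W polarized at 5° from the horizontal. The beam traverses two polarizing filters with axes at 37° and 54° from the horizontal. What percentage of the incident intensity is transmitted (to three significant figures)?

I₁ = 8.29 W · cos²(32°) = 5.962 W.
I₂ = I₁ · cos²(17°) = 5.962 · 0.9145 = 5.452 W.
That is 65.77% of the incident intensity.

≈ 65.8%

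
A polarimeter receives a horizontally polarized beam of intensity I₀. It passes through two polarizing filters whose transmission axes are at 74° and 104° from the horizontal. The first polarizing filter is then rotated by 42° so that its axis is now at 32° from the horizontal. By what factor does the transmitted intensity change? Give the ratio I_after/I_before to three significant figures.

Before rotation:
By Malus's law, I₁ = I₀ cos²(74° − 0°) = I₀ cos²(74°) = 0.07598 I₀.
I₂ = I₁ cos²(104° − 74°) = 0.07598 I₀ · cos²(30°) = 0.05698 I₀.
After rotation:
I₁ = I₀ cos²(32° − 0°) = I₀ cos²(32°) = 0.7192 I₀.
I₂ = I₁ cos²(104° − 32°) = 0.7192 I₀ · cos²(72°) = 0.06868 I₀.
Ratio = 0.06868 / 0.05698 = 1.205.

I_new/I_old ≈ 1.21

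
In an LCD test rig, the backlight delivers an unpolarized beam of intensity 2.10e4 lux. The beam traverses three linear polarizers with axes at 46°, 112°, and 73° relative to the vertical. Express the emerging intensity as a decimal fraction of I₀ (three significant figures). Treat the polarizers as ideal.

I/I₀ ≈ 0.0500

Unpolarized light through the first polarizer → I₁ = 2.10e4 lux/2 = 1.05e+04 lux, polarized at 46°.
I₂ = I₁ · cos²(66°) = 1.05e+04 · 0.1654 = 1737 lux.
I₃ = I₂ · cos²(39°) = 1737 · 0.604 = 1049 lux.
Transmitted fraction = 0.04996.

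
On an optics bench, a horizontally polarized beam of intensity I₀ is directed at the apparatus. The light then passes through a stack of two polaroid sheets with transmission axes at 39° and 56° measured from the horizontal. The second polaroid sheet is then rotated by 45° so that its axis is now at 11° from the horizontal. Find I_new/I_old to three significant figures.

I_new/I_old ≈ 0.852

Before rotation:
I₁ = I₀ cos²(39° − 0°) = I₀ cos²(39°) = 0.604 I₀.
I₂ = I₁ cos²(56° − 39°) = 0.604 I₀ · cos²(17°) = 0.5523 I₀.
After rotation:
I₁ = I₀ cos²(39° − 0°) = I₀ cos²(39°) = 0.604 I₀.
I₂ = I₁ cos²(11° − 39°) = 0.604 I₀ · cos²(28°) = 0.4708 I₀.
Ratio = 0.4708 / 0.5523 = 0.8525.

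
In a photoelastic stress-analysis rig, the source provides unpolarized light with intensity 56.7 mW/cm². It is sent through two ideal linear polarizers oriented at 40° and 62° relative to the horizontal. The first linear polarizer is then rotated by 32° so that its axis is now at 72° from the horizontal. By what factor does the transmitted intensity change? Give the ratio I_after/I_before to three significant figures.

Before rotation:
Unpolarized light through the first polarizer → I₁ = ½ I₀, now polarized at 40°.
I₂ = I₁ cos²(62° − 40°) = 0.5 I₀ · cos²(22°) = 0.4298 I₀.
After rotation:
Unpolarized light through the first polarizer → I₁ = ½ I₀, now polarized at 72°.
I₂ = I₁ cos²(62° − 72°) = 0.5 I₀ · cos²(10°) = 0.4849 I₀.
Ratio = 0.4849 / 0.4298 = 1.128.

I_new/I_old ≈ 1.13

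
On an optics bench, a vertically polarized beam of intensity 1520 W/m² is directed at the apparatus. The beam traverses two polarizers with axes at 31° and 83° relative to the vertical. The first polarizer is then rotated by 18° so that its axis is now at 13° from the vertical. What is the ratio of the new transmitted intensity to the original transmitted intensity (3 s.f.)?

I_new/I_old ≈ 0.399

Before rotation:
By Malus's law, I₁ = I₀ cos²(31° − 0°) = I₀ cos²(31°) = 0.7347 I₀.
I₂ = I₁ cos²(83° − 31°) = 0.7347 I₀ · cos²(52°) = 0.2785 I₀.
After rotation:
I₁ = I₀ cos²(13° − 0°) = I₀ cos²(13°) = 0.9494 I₀.
I₂ = I₁ cos²(83° − 13°) = 0.9494 I₀ · cos²(70°) = 0.1111 I₀.
Ratio = 0.1111 / 0.2785 = 0.3988.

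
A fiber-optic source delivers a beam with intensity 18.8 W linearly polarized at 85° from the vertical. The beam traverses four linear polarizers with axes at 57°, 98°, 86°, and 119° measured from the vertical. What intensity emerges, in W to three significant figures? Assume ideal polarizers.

I ≈ 5.62 W

I₁ = 18.8 W · cos²(28°) = 14.66 W.
I₂ = I₁ · cos²(41°) = 14.66 · 0.5696 = 8.348 W.
I₃ = I₂ · cos²(12°) = 8.348 · 0.9568 = 7.987 W.
I₄ = I₃ · cos²(33°) = 7.987 · 0.7034 = 5.618 W.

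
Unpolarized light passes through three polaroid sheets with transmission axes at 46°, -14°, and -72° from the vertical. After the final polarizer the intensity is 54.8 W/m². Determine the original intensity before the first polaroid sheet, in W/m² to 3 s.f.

I₀ ≈ 1560 W/m²

Unpolarized light through the first polarizer → I₁ = ½ I₀, now polarized at 46°.
I₂ = I₁ cos²(-14° − 46°) = 0.5 I₀ · cos²(60°) = 0.125 I₀.
I₃ = I₂ cos²(-72° + 14°) = 0.125 I₀ · cos²(58°) = 0.0351 I₀.
So 54.8 W/m² = 0.0351 I₀, giving I₀ = 54.8/0.0351 = 1561 W/m².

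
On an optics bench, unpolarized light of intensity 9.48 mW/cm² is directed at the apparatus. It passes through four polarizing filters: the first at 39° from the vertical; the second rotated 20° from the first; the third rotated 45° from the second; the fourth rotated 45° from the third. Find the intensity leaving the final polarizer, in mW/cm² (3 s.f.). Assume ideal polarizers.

Unpolarized light through the first polarizer → I₁ = 9.48 mW/cm²/2 = 4.74 mW/cm², polarized at 39°.
I₂ = I₁ · cos²(20°) = 4.74 · 0.883 = 4.186 mW/cm².
I₃ = I₂ · cos²(45°) = 4.186 · 0.5 = 2.093 mW/cm².
I₄ = I₃ · cos²(45°) = 2.093 · 0.5 = 1.046 mW/cm².

I ≈ 1.05 mW/cm²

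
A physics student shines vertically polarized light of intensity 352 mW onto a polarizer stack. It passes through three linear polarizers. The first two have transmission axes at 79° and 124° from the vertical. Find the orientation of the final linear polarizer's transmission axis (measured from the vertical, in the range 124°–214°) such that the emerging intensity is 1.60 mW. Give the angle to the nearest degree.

θ ≈ 184°

I₁ = I₀ cos²(79° − 0°) = I₀ cos²(79°) = 0.03641 I₀.
I₂ = I₁ cos²(124° − 79°) = 0.03641 I₀ · cos²(45°) = 0.0182 I₀.
Target fraction: 1.60 / 352 mW = 0.004545 of I₀.
Need I₃/I₀ = 0.004545, so cos²(θ − 124°) = 0.004545 / 0.0182 = 0.2497.
θ − 124° = arccos(√0.2497) = 60.0°, giving θ ≈ 124 + 60.0 = 184.0°.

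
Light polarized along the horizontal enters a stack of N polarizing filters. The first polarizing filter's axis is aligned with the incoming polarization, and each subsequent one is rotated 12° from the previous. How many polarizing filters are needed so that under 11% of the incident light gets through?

N = 51

First polarizer is aligned with the polarization: full transmission.
Each further stage multiplies by cos²(12°) = 0.9568.
After N polarizers: T = 0.9568^(N−1). Require T < 0.11 ⇒ N−1 > ln(0.11)/ln(0.9568) = 49.95, so N−1 ≥ 50 and N = 51.
Check: N=51 gives T = 0.1098 < 0.11; N=50 gives T = 0.1147.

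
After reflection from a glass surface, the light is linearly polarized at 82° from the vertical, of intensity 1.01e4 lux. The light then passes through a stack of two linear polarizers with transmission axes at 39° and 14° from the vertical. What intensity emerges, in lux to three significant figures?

By Malus's law, I₁ = 1.01e4 lux · cos²(43°) = 5402 lux.
I₂ = I₁ · cos²(25°) = 5402 · 0.8214 = 4437 lux.

I ≈ 4440 lux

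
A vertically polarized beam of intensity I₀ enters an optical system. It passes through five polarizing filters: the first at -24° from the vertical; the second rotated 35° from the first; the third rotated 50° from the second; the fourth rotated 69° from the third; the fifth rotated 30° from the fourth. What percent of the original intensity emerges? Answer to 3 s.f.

≈ 2.23%

I₁ = I₀ cos²(-24° − 0°) = I₀ cos²(24°) = 0.8346 I₀.
I₂ = I₁ cos²(35°) = 0.8346 · 0.671 I₀ = 0.56 I₀.
I₃ = I₂ cos²(50°) = 0.56 · 0.4132 I₀ = 0.2314 I₀.
I₄ = I₃ cos²(69°) = 0.2314 · 0.1284 I₀ = 0.02972 I₀.
I₅ = I₄ cos²(30°) = 0.02972 · 0.75 I₀ = 0.02229 I₀.
That is 2.229% of the incident intensity.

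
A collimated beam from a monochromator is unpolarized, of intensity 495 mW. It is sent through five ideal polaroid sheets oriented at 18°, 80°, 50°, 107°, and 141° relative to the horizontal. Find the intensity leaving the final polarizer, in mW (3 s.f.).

Unpolarized light through the first polarizer → I₁ = 495 mW/2 = 247.5 mW, polarized at 18°.
I₂ = I₁ · cos²(62°) = 247.5 · 0.2204 = 54.55 mW.
I₃ = I₂ · cos²(30°) = 54.55 · 0.75 = 40.91 mW.
I₄ = I₃ · cos²(57°) = 40.91 · 0.2966 = 12.14 mW.
I₅ = I₄ · cos²(34°) = 12.14 · 0.6873 = 8.341 mW.

I ≈ 8.34 mW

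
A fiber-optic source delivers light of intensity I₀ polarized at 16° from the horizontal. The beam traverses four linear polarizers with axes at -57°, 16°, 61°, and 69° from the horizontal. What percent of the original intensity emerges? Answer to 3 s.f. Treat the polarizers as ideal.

I₁ = I₀ cos²(-57° − 16°) = I₀ cos²(73°) = 0.08548 I₀.
I₂ = I₁ cos²(16° + 57°) = 0.08548 I₀ · cos²(73°) = 0.007307 I₀.
I₃ = I₂ cos²(61° − 16°) = 0.007307 I₀ · cos²(45°) = 0.003654 I₀.
I₄ = I₃ cos²(69° − 61°) = 0.003654 I₀ · cos²(8°) = 0.003583 I₀.
That is 0.3583% of the incident intensity.

≈ 0.358%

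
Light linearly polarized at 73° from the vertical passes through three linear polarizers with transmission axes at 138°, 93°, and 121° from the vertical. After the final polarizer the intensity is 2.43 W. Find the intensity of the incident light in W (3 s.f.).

I₀ ≈ 34.9 W

I₁ = I₀ cos²(138° − 73°) = I₀ cos²(65°) = 0.1786 I₀.
I₂ = I₁ cos²(93° − 138°) = 0.1786 I₀ · cos²(45°) = 0.0893 I₀.
I₃ = I₂ cos²(121° − 93°) = 0.0893 I₀ · cos²(28°) = 0.06962 I₀.
So 2.43 W = 0.06962 I₀, giving I₀ = 2.43/0.06962 = 34.9 W.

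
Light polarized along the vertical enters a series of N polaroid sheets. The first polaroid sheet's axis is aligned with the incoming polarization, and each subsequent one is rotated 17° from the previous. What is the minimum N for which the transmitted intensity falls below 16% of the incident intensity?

First polarizer is aligned with the polarization: full transmission.
Each further stage multiplies by cos²(17°) = 0.9145.
After N polarizers: T = 0.9145^(N−1). Require T < 0.16 ⇒ N−1 > ln(0.16)/ln(0.9145) = 20.51, so N−1 ≥ 21 and N = 22.
Check: N=22 gives T = 0.1531 < 0.16; N=21 gives T = 0.1674.

N = 22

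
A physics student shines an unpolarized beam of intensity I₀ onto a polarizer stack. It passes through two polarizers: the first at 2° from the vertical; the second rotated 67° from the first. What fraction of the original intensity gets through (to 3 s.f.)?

Unpolarized light through the first polarizer → I₁ = ½ I₀, now polarized at 2°.
I₂ = I₁ cos²(67°) = 0.5 · 0.1527 I₀ = 0.07634 I₀.
Transmitted fraction = 0.07634.

≈ 0.0763 I₀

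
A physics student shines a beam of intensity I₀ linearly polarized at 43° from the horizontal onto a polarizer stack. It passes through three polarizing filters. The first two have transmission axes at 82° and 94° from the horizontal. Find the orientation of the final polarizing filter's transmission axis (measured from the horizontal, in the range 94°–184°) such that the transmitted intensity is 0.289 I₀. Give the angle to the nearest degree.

By Malus's law, I₁ = I₀ cos²(82° − 43°) = I₀ cos²(39°) = 0.604 I₀.
I₂ = I₁ cos²(94° − 82°) = 0.604 I₀ · cos²(12°) = 0.5778 I₀.
Need I₃/I₀ = 0.289, so cos²(θ − 94°) = 0.289 / 0.5778 = 0.5001.
θ − 94° = arccos(√0.5001) = 45.0°, giving θ ≈ 94 + 45.0 = 139.0°.

θ ≈ 139°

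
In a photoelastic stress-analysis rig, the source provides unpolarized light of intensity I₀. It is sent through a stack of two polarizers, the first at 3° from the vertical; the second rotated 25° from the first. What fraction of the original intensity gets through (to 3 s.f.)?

Unpolarized light through the first polarizer → I₁ = ½ I₀, now polarized at 3°.
I₂ = I₁ cos²(25°) = 0.5 · 0.8214 I₀ = 0.4107 I₀.
Transmitted fraction = 0.4107.

≈ 0.411 I₀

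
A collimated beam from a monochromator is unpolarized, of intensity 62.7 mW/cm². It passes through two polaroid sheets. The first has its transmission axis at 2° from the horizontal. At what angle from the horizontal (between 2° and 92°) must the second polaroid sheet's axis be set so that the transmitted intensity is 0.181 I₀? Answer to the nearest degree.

θ ≈ 55°

Unpolarized light through the first polarizer → I₁ = ½ I₀, now polarized at 2°.
Need I₂/I₀ = 0.181, so cos²(θ − 2°) = 0.181 / 0.5 = 0.362.
θ − 2° = arccos(√0.362) = 53.0°, giving θ ≈ 2 + 53.0 = 55.0°.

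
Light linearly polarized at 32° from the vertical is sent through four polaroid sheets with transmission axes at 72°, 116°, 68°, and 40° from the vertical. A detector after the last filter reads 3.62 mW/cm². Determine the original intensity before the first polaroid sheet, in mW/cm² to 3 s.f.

I₀ ≈ 34.2 mW/cm²

By Malus's law, I₁ = I₀ cos²(72° − 32°) = I₀ cos²(40°) = 0.5868 I₀.
I₂ = I₁ cos²(116° − 72°) = 0.5868 I₀ · cos²(44°) = 0.3037 I₀.
I₃ = I₂ cos²(68° − 116°) = 0.3037 I₀ · cos²(48°) = 0.136 I₀.
I₄ = I₃ cos²(40° − 68°) = 0.136 I₀ · cos²(28°) = 0.106 I₀.
So 3.62 mW/cm² = 0.106 I₀, giving I₀ = 3.62/0.106 = 34.15 mW/cm².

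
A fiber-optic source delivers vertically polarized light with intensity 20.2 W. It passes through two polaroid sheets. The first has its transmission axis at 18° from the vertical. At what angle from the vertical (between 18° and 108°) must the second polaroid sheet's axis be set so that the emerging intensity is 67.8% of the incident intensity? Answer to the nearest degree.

I₁ = I₀ cos²(18° − 0°) = I₀ cos²(18°) = 0.9045 I₀.
Need I₂/I₀ = 0.678, so cos²(θ − 18°) = 0.678 / 0.9045 = 0.7496.
θ − 18° = arccos(√0.7496) = 30.0°, giving θ ≈ 18 + 30.0 = 48.0°.

θ ≈ 48°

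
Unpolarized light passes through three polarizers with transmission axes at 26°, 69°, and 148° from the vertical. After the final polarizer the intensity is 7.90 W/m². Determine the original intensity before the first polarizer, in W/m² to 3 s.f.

Unpolarized light through the first polarizer → I₁ = ½ I₀, now polarized at 26°.
I₂ = I₁ cos²(69° − 26°) = 0.5 I₀ · cos²(43°) = 0.2674 I₀.
I₃ = I₂ cos²(148° − 69°) = 0.2674 I₀ · cos²(79°) = 0.009737 I₀.
So 7.90 W/m² = 0.009737 I₀, giving I₀ = 7.90/0.009737 = 811.3 W/m².

I₀ ≈ 811 W/m²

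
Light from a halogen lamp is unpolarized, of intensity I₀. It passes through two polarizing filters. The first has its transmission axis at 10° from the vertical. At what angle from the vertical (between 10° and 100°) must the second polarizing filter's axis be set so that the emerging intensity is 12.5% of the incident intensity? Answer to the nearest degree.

Unpolarized light through the first polarizer → I₁ = ½ I₀, now polarized at 10°.
Need I₂/I₀ = 0.125, so cos²(θ − 10°) = 0.125 / 0.5 = 0.25.
θ − 10° = arccos(√0.25) = 60.0°, giving θ ≈ 10 + 60.0 = 70.0°.

θ ≈ 70°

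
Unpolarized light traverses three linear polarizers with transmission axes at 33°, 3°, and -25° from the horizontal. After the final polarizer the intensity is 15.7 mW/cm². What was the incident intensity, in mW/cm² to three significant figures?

Unpolarized light through the first polarizer → I₁ = ½ I₀, now polarized at 33°.
I₂ = I₁ cos²(3° − 33°) = 0.5 I₀ · cos²(30°) = 0.375 I₀.
I₃ = I₂ cos²(-25° − 3°) = 0.375 I₀ · cos²(28°) = 0.2923 I₀.
So 15.7 mW/cm² = 0.2923 I₀, giving I₀ = 15.7/0.2923 = 53.7 mW/cm².

I₀ ≈ 53.7 mW/cm²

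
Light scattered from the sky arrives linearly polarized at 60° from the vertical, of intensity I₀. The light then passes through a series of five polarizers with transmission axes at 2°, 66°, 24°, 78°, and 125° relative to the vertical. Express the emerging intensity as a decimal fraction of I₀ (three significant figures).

I₁ = I₀ cos²(2° − 60°) = I₀ cos²(58°) = 0.2808 I₀.
I₂ = I₁ cos²(66° − 2°) = 0.2808 I₀ · cos²(64°) = 0.05396 I₀.
I₃ = I₂ cos²(24° − 66°) = 0.05396 I₀ · cos²(42°) = 0.0298 I₀.
I₄ = I₃ cos²(78° − 24°) = 0.0298 I₀ · cos²(54°) = 0.0103 I₀.
I₅ = I₄ cos²(125° − 78°) = 0.0103 I₀ · cos²(47°) = 0.004789 I₀.
Transmitted fraction = 0.004789.

≈ 0.00479 I₀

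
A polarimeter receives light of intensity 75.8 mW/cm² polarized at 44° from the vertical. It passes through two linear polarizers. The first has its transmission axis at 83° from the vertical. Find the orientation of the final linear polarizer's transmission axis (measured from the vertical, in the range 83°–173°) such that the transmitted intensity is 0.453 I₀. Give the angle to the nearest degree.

θ ≈ 113°

I₁ = I₀ cos²(83° − 44°) = I₀ cos²(39°) = 0.604 I₀.
Need I₂/I₀ = 0.453, so cos²(θ − 83°) = 0.453 / 0.604 = 0.7501.
θ − 83° = arccos(√0.7501) = 30.0°, giving θ ≈ 83 + 30.0 = 113.0°.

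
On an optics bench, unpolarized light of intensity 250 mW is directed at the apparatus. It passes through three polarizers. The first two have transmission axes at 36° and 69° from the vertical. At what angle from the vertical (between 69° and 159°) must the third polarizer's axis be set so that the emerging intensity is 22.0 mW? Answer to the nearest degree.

Unpolarized light through the first polarizer → I₁ = ½ I₀, now polarized at 36°.
I₂ = I₁ cos²(69° − 36°) = 0.5 I₀ · cos²(33°) = 0.3517 I₀.
Target fraction: 22.0 / 250 mW = 0.088 of I₀.
Need I₃/I₀ = 0.088, so cos²(θ − 69°) = 0.088 / 0.3517 = 0.2502.
θ − 69° = arccos(√0.2502) = 60.0°, giving θ ≈ 69 + 60.0 = 129.0°.

θ ≈ 129°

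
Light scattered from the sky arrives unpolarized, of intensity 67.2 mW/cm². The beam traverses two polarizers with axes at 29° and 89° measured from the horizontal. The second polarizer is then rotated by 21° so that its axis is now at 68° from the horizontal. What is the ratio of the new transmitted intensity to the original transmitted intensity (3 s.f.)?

I_new/I_old ≈ 2.42

Before rotation:
Unpolarized light through the first polarizer → I₁ = ½ I₀, now polarized at 29°.
I₂ = I₁ cos²(89° − 29°) = 0.5 I₀ · cos²(60°) = 0.125 I₀.
After rotation:
Unpolarized light through the first polarizer → I₁ = ½ I₀, now polarized at 29°.
I₂ = I₁ cos²(68° − 29°) = 0.5 I₀ · cos²(39°) = 0.302 I₀.
Ratio = 0.302 / 0.125 = 2.416.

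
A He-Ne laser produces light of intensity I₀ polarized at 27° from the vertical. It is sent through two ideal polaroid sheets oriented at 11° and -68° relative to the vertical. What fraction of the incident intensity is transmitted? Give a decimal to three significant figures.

≈ 0.0336 I₀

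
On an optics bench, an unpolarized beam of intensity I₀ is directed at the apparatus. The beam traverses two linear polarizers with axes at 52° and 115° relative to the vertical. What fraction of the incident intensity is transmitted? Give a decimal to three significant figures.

Unpolarized light through the first polarizer → I₁ = ½ I₀, now polarized at 52°.
I₂ = I₁ cos²(115° − 52°) = 0.5 I₀ · cos²(63°) = 0.1031 I₀.
Transmitted fraction = 0.1031.

≈ 0.103 I₀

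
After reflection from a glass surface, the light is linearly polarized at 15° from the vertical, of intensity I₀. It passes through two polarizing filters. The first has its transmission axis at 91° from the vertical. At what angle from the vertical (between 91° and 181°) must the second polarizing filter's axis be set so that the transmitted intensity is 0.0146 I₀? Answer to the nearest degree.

I₁ = I₀ cos²(91° − 15°) = I₀ cos²(76°) = 0.05853 I₀.
Need I₂/I₀ = 0.0146, so cos²(θ − 91°) = 0.0146 / 0.05853 = 0.2495.
θ − 91° = arccos(√0.2495) = 60.0°, giving θ ≈ 91 + 60.0 = 151.0°.

θ ≈ 151°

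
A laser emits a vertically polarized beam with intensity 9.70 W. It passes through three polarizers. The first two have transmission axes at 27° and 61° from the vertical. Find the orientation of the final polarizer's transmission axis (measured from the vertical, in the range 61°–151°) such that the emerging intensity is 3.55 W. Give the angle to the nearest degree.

I₁ = I₀ cos²(27° − 0°) = I₀ cos²(27°) = 0.7939 I₀.
I₂ = I₁ cos²(61° − 27°) = 0.7939 I₀ · cos²(34°) = 0.5456 I₀.
Target fraction: 3.55 / 9.70 W = 0.366 of I₀.
Need I₃/I₀ = 0.366, so cos²(θ − 61°) = 0.366 / 0.5456 = 0.6707.
θ − 61° = arccos(√0.6707) = 35.0°, giving θ ≈ 61 + 35.0 = 96.0°.

θ ≈ 96°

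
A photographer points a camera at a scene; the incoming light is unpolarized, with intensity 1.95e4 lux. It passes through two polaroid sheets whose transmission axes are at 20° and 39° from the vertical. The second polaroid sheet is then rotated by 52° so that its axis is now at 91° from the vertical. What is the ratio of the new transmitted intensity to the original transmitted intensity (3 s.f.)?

Before rotation:
Unpolarized light through the first polarizer → I₁ = ½ I₀, now polarized at 20°.
I₂ = I₁ cos²(39° − 20°) = 0.5 I₀ · cos²(19°) = 0.447 I₀.
After rotation:
Unpolarized light through the first polarizer → I₁ = ½ I₀, now polarized at 20°.
I₂ = I₁ cos²(91° − 20°) = 0.5 I₀ · cos²(71°) = 0.053 I₀.
Ratio = 0.053 / 0.447 = 0.1186.

I_new/I_old ≈ 0.119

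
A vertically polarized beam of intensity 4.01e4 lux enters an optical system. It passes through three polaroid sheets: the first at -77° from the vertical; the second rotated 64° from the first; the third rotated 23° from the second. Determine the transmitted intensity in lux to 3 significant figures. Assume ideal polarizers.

I ≈ 330 lux

By Malus's law, I₁ = 4.01e4 lux · cos²(77°) = 2029 lux.
I₂ = I₁ · cos²(64°) = 2029 · 0.1922 = 389.9 lux.
I₃ = I₂ · cos²(23°) = 389.9 · 0.8473 = 330.4 lux.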